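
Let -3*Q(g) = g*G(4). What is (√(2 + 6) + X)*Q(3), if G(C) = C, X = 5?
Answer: -20 - 8*√2 ≈ -31.314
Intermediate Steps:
Q(g) = -4*g/3 (Q(g) = -g*4/3 = -4*g/3)
(√(2 + 6) + X)*Q(3) = (√(2 + 6) + 5)*(-4/3*3) = (√8 + 5)*(-4) = (2*√2 + 5)*(-4) = (5 + 2*√2)*(-4) = -20 - 8*√2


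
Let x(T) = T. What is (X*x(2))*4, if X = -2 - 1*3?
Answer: -40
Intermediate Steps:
X = -5 (X = -2 - 3 = -5)
(X*x(2))*4 = -5*2*4 = -10*4 = -40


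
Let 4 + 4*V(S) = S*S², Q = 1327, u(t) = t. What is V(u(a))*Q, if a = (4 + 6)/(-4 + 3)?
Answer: -333077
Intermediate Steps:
a = -10 (a = 10/(-1) = 10*(-1) = -10)
V(S) = -1 + S³/4 (V(S) = -1 + (S*S²)/4 = -1 + S³/4)
V(u(a))*Q = (-1 + (¼)*(-10)³)*1327 = (-1 + (¼)*(-1000))*1327 = (-1 - 250)*1327 = -251*1327 = -333077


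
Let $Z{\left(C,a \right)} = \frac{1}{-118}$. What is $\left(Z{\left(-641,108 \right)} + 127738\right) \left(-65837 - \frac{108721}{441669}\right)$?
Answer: $- \frac{3176081067867159}{377659} \approx -8.4099 \cdot 10^{9}$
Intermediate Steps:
$Z{\left(C,a \right)} = - \frac{1}{118}$
$\left(Z{\left(-641,108 \right)} + 127738\right) \left(-65837 - \frac{108721}{441669}\right) = \left(- \frac{1}{118} + 127738\right) \left(-65837 - \frac{108721}{441669}\right) = \frac{15073083 \left(-65837 - \frac{4727}{19203}\right)}{118} = \frac{15073083}{118} \left(- \frac{1264272638}{19203}\right) = - \frac{3176081067867159}{377659}$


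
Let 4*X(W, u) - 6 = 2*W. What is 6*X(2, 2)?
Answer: 15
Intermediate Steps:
X(W, u) = 3/2 + W/2 (X(W, u) = 3/2 + (2*W)/4 = 3/2 + W/2)
6*X(2, 2) = 6*(3/2 + (½)*2) = 6*(3/2 + 1) = 6*(5/2) = 15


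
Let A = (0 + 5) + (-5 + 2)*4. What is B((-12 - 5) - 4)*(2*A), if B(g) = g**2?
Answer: -6174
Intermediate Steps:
A = -7 (A = 5 - 3*4 = 5 - 12 = -7)
B((-12 - 5) - 4)*(2*A) = ((-12 - 5) - 4)**2*(2*(-7)) = (-17 - 4)**2*(-14) = (-21)**2*(-14) = 441*(-14) = -6174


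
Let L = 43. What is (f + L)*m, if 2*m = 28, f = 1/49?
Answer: 4216/7 ≈ 602.29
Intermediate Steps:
f = 1/49 ≈ 0.020408
m = 14 (m = (½)*28 = 14)
(f + L)*m = (1/49 + 43)*14 = (2108/49)*14 = 4216/7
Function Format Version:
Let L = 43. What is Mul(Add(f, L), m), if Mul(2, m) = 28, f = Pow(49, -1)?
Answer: Rational(4216, 7) ≈ 602.29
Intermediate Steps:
f = Rational(1, 49) ≈ 0.020408
m = 14 (m = Mul(Rational(1, 2), 28) = 14)
Mul(Add(f, L), m) = Mul(Add(Rational(1, 49), 43), 14) = Mul(Rational(2108, 49), 14) = Rational(4216, 7)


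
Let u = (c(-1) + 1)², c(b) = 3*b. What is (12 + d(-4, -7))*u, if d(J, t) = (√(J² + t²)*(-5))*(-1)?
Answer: 48 + 20*√65 ≈ 209.25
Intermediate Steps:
d(J, t) = 5*√(J² + t²) (d(J, t) = -5*√(J² + t²)*(-1) = 5*√(J² + t²))
u = 4 (u = (3*(-1) + 1)² = (-3 + 1)² = (-2)² = 4)
(12 + d(-4, -7))*u = (12 + 5*√((-4)² + (-7)²))*4 = (12 + 5*√(16 + 49))*4 = (12 + 5*√65)*4 = 48 + 20*√65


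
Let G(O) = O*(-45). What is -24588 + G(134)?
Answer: -30618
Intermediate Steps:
G(O) = -45*O
-24588 + G(134) = -24588 - 45*134 = -24588 - 6030 = -30618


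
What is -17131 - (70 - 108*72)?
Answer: -9425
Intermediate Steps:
-17131 - (70 - 108*72) = -17131 - (70 - 7776) = -17131 - 1*(-7706) = -17131 + 7706 = -9425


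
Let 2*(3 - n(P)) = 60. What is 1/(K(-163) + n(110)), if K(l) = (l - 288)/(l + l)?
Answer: -326/8351 ≈ -0.039037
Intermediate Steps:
K(l) = (-288 + l)/(2*l) (K(l) = (-288 + l)/((2*l)) = (-288 + l)*(1/(2*l)) = (-288 + l)/(2*l))
n(P) = -27 (n(P) = 3 - 1/2*60 = 3 - 30 = -27)
1/(K(-163) + n(110)) = 1/((1/2)*(-288 - 163)/(-163) - 27) = 1/((1/2)*(-1/163)*(-451) - 27) = 1/(451/326 - 27) = 1/(-8351/326) = -326/8351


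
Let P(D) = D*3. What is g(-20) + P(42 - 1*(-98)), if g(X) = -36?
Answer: 384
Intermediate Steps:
P(D) = 3*D
g(-20) + P(42 - 1*(-98)) = -36 + 3*(42 - 1*(-98)) = -36 + 3*(42 + 98) = -36 + 3*140 = -36 + 420 = 384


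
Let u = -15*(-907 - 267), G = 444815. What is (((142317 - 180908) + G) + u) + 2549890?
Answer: 2973724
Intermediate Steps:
u = 17610 (u = -15*(-1174) = 17610)
(((142317 - 180908) + G) + u) + 2549890 = (((142317 - 180908) + 444815) + 17610) + 2549890 = ((-38591 + 444815) + 17610) + 2549890 = (406224 + 17610) + 2549890 = 423834 + 2549890 = 2973724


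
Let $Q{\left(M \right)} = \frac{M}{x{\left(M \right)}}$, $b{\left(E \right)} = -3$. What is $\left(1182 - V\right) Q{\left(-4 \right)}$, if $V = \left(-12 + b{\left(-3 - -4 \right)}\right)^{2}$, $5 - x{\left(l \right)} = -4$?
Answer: $- \frac{1276}{3} \approx -425.33$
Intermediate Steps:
$x{\left(l \right)} = 9$ ($x{\left(l \right)} = 5 - -4 = 5 + 4 = 9$)
$V = 225$ ($V = \left(-12 - 3\right)^{2} = \left(-15\right)^{2} = 225$)
$Q{\left(M \right)} = \frac{M}{9}$
$\left(1182 - V\right) Q{\left(-4 \right)} = \left(1182 - 225\right) \frac{1}{9} \left(-4\right) = \left(1182 - 225\right) \left(- \frac{4}{9}\right) = 957 \left(- \frac{4}{9}\right) = - \frac{1276}{3}$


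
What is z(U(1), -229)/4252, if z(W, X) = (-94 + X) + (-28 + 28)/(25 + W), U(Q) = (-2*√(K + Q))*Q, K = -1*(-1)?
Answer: -323/4252 ≈ -0.075964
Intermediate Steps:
K = 1
U(Q) = -2*Q*√(1 + Q) (U(Q) = (-2*√(1 + Q))*Q = -2*Q*√(1 + Q))
z(W, X) = -94 + X (z(W, X) = (-94 + X) + 0/(25 + W) = (-94 + X) + 0 = -94 + X)
z(U(1), -229)/4252 = (-94 - 229)/4252 = -323*1/4252 = -323/4252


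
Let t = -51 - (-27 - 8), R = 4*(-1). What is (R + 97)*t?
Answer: -1488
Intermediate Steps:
R = -4
t = -16 (t = -51 - 1*(-35) = -51 + 35 = -16)
(R + 97)*t = (-4 + 97)*(-16) = 93*(-16) = -1488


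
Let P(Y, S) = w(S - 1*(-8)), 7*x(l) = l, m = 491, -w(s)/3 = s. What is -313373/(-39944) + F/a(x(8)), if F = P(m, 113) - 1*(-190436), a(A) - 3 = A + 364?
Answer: 53953493605/102935688 ≈ 524.15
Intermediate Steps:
w(s) = -3*s
x(l) = l/7
P(Y, S) = -24 - 3*S (P(Y, S) = -3*(S - 1*(-8)) = -3*(S + 8) = -3*(8 + S) = -24 - 3*S)
a(A) = 367 + A (a(A) = 3 + (A + 364) = 3 + (364 + A) = 367 + A)
F = 190073 (F = (-24 - 3*113) - 1*(-190436) = (-24 - 339) + 190436 = -363 + 190436 = 190073)
-313373/(-39944) + F/a(x(8)) = -313373/(-39944) + 190073/(367 + (⅐)*8) = -313373*(-1/39944) + 190073/(367 + 8/7) = 313373/39944 + 190073/(2577/7) = 313373/39944 + 190073*(7/2577) = 313373/39944 + 1330511/2577 = 53953493605/102935688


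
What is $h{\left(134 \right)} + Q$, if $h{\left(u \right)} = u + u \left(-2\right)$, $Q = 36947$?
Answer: $36813$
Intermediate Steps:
$h{\left(u \right)} = - u$ ($h{\left(u \right)} = u - 2 u = - u$)
$h{\left(134 \right)} + Q = \left(-1\right) 134 + 36947 = -134 + 36947 = 36813$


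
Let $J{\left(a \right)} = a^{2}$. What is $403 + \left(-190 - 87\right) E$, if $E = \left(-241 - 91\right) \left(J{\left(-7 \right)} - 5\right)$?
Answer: $4046819$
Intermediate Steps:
$E = -14608$ ($E = \left(-241 - 91\right) \left(\left(-7\right)^{2} - 5\right) = - 332 \left(49 - 5\right) = \left(-332\right) 44 = -14608$)
$403 + \left(-190 - 87\right) E = 403 + \left(-190 - 87\right) \left(-14608\right) = 403 - -4046416 = 403 + 4046416 = 4046819$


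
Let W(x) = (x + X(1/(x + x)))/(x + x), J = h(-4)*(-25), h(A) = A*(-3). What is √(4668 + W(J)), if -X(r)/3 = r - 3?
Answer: √1680654597/600 ≈ 68.326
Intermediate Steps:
h(A) = -3*A
X(r) = 9 - 3*r (X(r) = -3*(r - 3) = -3*(-3 + r) = 9 - 3*r)
J = -300 (J = -3*(-4)*(-25) = 12*(-25) = -300)
W(x) = (9 + x - 3/(2*x))/(2*x) (W(x) = (x + (9 - 3/(x + x)))/(x + x) = (x + (9 - 3*1/(2*x)))/((2*x)) = (x + (9 - 3/(2*x)))*(1/(2*x)) = (9 + x - 3/(2*x))*(1/(2*x)) = (9 + x - 3/(2*x))/(2*x))
√(4668 + W(J)) = √(4668 + (¼)*(-3 + 2*(-300)² + 18*(-300))/(-300)²) = √(4668 + (¼)*(1/90000)*(-3 + 2*90000 - 5400)) = √(4668 + (¼)*(1/90000)*(-3 + 180000 - 5400)) = √(4668 + (¼)*(1/90000)*174597) = √(4668 + 58199/120000) = √(560218199/120000) = √1680654597/600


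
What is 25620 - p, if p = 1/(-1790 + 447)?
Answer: 34407661/1343 ≈ 25620.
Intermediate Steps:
p = -1/1343 (p = 1/(-1343) = -1/1343 ≈ -0.00074460)
25620 - p = 25620 - 1*(-1/1343) = 25620 + 1/1343 = 34407661/1343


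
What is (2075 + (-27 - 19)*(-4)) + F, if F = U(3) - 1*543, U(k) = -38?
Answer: 1678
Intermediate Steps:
F = -581 (F = -38 - 1*543 = -38 - 543 = -581)
(2075 + (-27 - 19)*(-4)) + F = (2075 + (-27 - 19)*(-4)) - 581 = (2075 - 46*(-4)) - 581 = (2075 + 184) - 581 = 2259 - 581 = 1678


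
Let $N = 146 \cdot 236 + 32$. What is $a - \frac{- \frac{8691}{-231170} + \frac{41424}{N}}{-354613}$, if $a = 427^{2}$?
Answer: $\frac{21478237672115561717}{117799349920770} \approx 1.8233 \cdot 10^{5}$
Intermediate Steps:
$a = 182329$
$N = 34488$ ($N = 34456 + 32 = 34488$)
$a - \frac{- \frac{8691}{-231170} + \frac{41424}{N}}{-354613} = 182329 - \frac{- \frac{8691}{-231170} + \frac{41424}{34488}}{-354613} = 182329 - \left(\left(-8691\right) \left(- \frac{1}{231170}\right) + 41424 \cdot \frac{1}{34488}\right) \left(- \frac{1}{354613}\right) = 182329 - \left(\frac{8691}{231170} + \frac{1726}{1437}\right) \left(- \frac{1}{354613}\right) = 182329 - \frac{411488387}{332191290} \left(- \frac{1}{354613}\right) = 182329 - - \frac{411488387}{117799349920770} = 182329 + \frac{411488387}{117799349920770} = \frac{21478237672115561717}{117799349920770}$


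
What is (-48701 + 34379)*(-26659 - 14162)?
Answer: 584638362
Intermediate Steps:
(-48701 + 34379)*(-26659 - 14162) = -14322*(-40821) = 584638362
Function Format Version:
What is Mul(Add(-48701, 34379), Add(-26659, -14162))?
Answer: 584638362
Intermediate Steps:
Mul(Add(-48701, 34379), Add(-26659, -14162)) = Mul(-14322, -40821) = 584638362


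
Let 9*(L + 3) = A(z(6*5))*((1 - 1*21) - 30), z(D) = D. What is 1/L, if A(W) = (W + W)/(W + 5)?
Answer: -21/263 ≈ -0.079848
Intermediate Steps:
A(W) = 2*W/(5 + W) (A(W) = (2*W)/(5 + W) = 2*W/(5 + W))
L = -263/21 (L = -3 + ((2*(6*5)/(5 + 6*5))*((1 - 1*21) - 30))/9 = -3 + ((2*30/(5 + 30))*((1 - 21) - 30))/9 = -3 + ((2*30/35)*(-20 - 30))/9 = -3 + ((2*30*(1/35))*(-50))/9 = -3 + ((12/7)*(-50))/9 = -3 + (⅑)*(-600/7) = -3 - 200/21 = -263/21 ≈ -12.524)
1/L = 1/(-263/21) = -21/263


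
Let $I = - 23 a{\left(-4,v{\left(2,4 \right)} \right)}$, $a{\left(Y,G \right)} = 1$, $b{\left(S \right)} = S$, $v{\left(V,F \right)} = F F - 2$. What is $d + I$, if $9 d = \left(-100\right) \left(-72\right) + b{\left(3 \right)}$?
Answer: $\frac{2332}{3} \approx 777.33$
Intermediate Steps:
$v{\left(V,F \right)} = -2 + F^{2}$ ($v{\left(V,F \right)} = F^{2} - 2 = -2 + F^{2}$)
$d = \frac{2401}{3}$ ($d = \frac{\left(-100\right) \left(-72\right) + 3}{9} = \frac{7200 + 3}{9} = \frac{1}{9} \cdot 7203 = \frac{2401}{3} \approx 800.33$)
$I = -23$ ($I = \left(-23\right) 1 = -23$)
$d + I = \frac{2401}{3} - 23 = \frac{2332}{3}$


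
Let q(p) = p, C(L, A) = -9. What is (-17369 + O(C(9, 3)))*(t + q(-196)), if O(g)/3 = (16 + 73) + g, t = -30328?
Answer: 522845596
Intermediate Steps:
O(g) = 267 + 3*g (O(g) = 3*((16 + 73) + g) = 3*(89 + g) = 267 + 3*g)
(-17369 + O(C(9, 3)))*(t + q(-196)) = (-17369 + (267 + 3*(-9)))*(-30328 - 196) = (-17369 + (267 - 27))*(-30524) = (-17369 + 240)*(-30524) = -17129*(-30524) = 522845596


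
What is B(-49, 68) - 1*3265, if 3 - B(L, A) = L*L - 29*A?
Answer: -3691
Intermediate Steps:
B(L, A) = 3 - L**2 + 29*A (B(L, A) = 3 - (L*L - 29*A) = 3 - (L**2 - 29*A) = 3 + (-L**2 + 29*A) = 3 - L**2 + 29*A)
B(-49, 68) - 1*3265 = (3 - 1*(-49)**2 + 29*68) - 1*3265 = (3 - 1*2401 + 1972) - 3265 = (3 - 2401 + 1972) - 3265 = -426 - 3265 = -3691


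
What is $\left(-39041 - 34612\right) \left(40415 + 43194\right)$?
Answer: $-6158053677$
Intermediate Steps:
$\left(-39041 - 34612\right) \left(40415 + 43194\right) = \left(-73653\right) 83609 = -6158053677$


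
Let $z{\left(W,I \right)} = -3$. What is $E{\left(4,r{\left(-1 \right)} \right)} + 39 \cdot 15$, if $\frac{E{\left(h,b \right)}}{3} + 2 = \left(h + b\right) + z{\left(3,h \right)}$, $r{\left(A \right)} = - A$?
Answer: $585$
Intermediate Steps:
$E{\left(h,b \right)} = -15 + 3 b + 3 h$ ($E{\left(h,b \right)} = -6 + 3 \left(\left(h + b\right) - 3\right) = -6 + 3 \left(\left(b + h\right) - 3\right) = -6 + 3 \left(-3 + b + h\right) = -6 + \left(-9 + 3 b + 3 h\right) = -15 + 3 b + 3 h$)
$E{\left(4,r{\left(-1 \right)} \right)} + 39 \cdot 15 = \left(-15 + 3 \left(\left(-1\right) \left(-1\right)\right) + 3 \cdot 4\right) + 39 \cdot 15 = \left(-15 + 3 \cdot 1 + 12\right) + 585 = \left(-15 + 3 + 12\right) + 585 = 0 + 585 = 585$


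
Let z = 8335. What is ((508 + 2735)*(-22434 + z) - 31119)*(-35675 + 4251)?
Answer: 1437779226624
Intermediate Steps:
((508 + 2735)*(-22434 + z) - 31119)*(-35675 + 4251) = ((508 + 2735)*(-22434 + 8335) - 31119)*(-35675 + 4251) = (3243*(-14099) - 31119)*(-31424) = (-45723057 - 31119)*(-31424) = -45754176*(-31424) = 1437779226624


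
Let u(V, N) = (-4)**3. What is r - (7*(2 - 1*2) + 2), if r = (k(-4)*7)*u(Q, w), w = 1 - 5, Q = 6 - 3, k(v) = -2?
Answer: 894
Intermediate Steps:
Q = 3
w = -4
u(V, N) = -64
r = 896 (r = -2*7*(-64) = -14*(-64) = 896)
r - (7*(2 - 1*2) + 2) = 896 - (7*(2 - 1*2) + 2) = 896 - (7*(2 - 2) + 2) = 896 - (7*0 + 2) = 896 - (0 + 2) = 896 - 1*2 = 896 - 2 = 894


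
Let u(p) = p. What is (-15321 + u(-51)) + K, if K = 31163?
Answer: 15791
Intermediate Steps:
(-15321 + u(-51)) + K = (-15321 - 51) + 31163 = -15372 + 31163 = 15791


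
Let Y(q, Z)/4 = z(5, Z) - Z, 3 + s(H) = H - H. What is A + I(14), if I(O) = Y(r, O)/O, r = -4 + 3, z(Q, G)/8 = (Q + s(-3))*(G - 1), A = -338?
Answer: -1978/7 ≈ -282.57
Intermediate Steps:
s(H) = -3 (s(H) = -3 + (H - H) = -3 + 0 = -3)
z(Q, G) = 8*(-1 + G)*(-3 + Q) (z(Q, G) = 8*((Q - 3)*(G - 1)) = 8*((-3 + Q)*(-1 + G)) = 8*((-1 + G)*(-3 + Q)) = 8*(-1 + G)*(-3 + Q))
r = -1
Y(q, Z) = -64 + 60*Z (Y(q, Z) = 4*((24 - 24*Z - 8*5 + 8*Z*5) - Z) = 4*((24 - 24*Z - 40 + 40*Z) - Z) = 4*((-16 + 16*Z) - Z) = 4*(-16 + 15*Z) = -64 + 60*Z)
I(O) = (-64 + 60*O)/O
A + I(14) = -338 + (60 - 64/14) = -338 + (60 - 64*1/14) = -338 + (60 - 32/7) = -338 + 388/7 = -1978/7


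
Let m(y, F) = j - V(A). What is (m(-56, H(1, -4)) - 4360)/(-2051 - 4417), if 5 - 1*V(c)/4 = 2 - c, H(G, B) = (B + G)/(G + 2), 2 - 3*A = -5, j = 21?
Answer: 13081/19404 ≈ 0.67414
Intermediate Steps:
A = 7/3 (A = ⅔ - ⅓*(-5) = ⅔ + 5/3 = 7/3 ≈ 2.3333)
H(G, B) = (B + G)/(2 + G)
V(c) = 12 + 4*c (V(c) = 20 - 4*(2 - c) = 20 + (-8 + 4*c) = 12 + 4*c)
m(y, F) = -⅓ (m(y, F) = 21 - (12 + 4*(7/3)) = 21 - (12 + 28/3) = 21 - 1*64/3 = 21 - 64/3 = -⅓)
(m(-56, H(1, -4)) - 4360)/(-2051 - 4417) = (-⅓ - 4360)/(-2051 - 4417) = -13081/3/(-6468) = -13081/3*(-1/6468) = 13081/19404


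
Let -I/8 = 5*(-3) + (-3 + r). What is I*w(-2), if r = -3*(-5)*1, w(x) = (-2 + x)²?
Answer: 384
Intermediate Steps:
r = 15 (r = 15*1 = 15)
I = 24 (I = -8*(5*(-3) + (-3 + 15)) = -8*(-15 + 12) = -8*(-3) = 24)
I*w(-2) = 24*(-2 - 2)² = 24*(-4)² = 24*16 = 384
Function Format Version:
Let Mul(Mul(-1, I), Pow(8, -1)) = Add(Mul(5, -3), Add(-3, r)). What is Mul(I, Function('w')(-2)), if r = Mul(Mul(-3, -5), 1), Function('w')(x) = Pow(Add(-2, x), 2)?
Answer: 384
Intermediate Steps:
r = 15 (r = Mul(15, 1) = 15)
I = 24 (I = Mul(-8, Add(Mul(5, -3), Add(-3, 15))) = Mul(-8, Add(-15, 12)) = Mul(-8, -3) = 24)
Mul(I, Function('w')(-2)) = Mul(24, Pow(Add(-2, -2), 2)) = Mul(24, Pow(-4, 2)) = Mul(24, 16) = 384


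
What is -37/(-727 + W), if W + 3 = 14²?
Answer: 37/534 ≈ 0.069288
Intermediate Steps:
W = 193 (W = -3 + 14² = -3 + 196 = 193)
-37/(-727 + W) = -37/(-727 + 193) = -37/(-534) = -37*(-1/534) = 37/534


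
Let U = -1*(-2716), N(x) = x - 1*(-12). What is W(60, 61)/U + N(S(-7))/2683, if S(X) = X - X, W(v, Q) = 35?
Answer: 18071/1041004 ≈ 0.017359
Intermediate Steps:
S(X) = 0
N(x) = 12 + x (N(x) = x + 12 = 12 + x)
U = 2716
W(60, 61)/U + N(S(-7))/2683 = 35/2716 + (12 + 0)/2683 = 35*(1/2716) + 12*(1/2683) = 5/388 + 12/2683 = 18071/1041004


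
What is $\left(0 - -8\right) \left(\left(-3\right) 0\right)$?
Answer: $0$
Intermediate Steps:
$\left(0 - -8\right) \left(\left(-3\right) 0\right) = \left(0 + 8\right) 0 = 8 \cdot 0 = 0$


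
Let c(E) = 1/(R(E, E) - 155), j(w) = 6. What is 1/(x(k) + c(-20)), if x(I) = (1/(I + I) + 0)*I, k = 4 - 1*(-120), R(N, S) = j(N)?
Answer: 298/147 ≈ 2.0272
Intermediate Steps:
R(N, S) = 6
k = 124 (k = 4 + 120 = 124)
x(I) = ½ (x(I) = (1/(2*I) + 0)*I = (1/(2*I))*I = ½)
c(E) = -1/149 (c(E) = 1/(6 - 155) = 1/(-149) = -1/149)
1/(x(k) + c(-20)) = 1/(½ - 1/149) = 1/(147/298) = 298/147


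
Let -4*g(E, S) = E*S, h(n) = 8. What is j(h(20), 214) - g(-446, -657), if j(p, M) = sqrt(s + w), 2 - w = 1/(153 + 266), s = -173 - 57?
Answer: 146511/2 + I*sqrt(40028327)/419 ≈ 73256.0 + 15.1*I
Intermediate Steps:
s = -230
w = 837/419 (w = 2 - 1/(153 + 266) = 2 - 1/419 = 837/419 ≈ 1.9976)
g(E, S) = -E*S/4
j(p, M) = I*sqrt(40028327)/419 (j(p, M) = sqrt(-230 + 837/419) = sqrt(-95533/419) = I*sqrt(40028327)/419)
j(h(20), 214) - g(-446, -657) = I*sqrt(40028327)/419 - (-1)*(-446)*(-657)/4 = I*sqrt(40028327)/419 - 1*(-146511/2) = I*sqrt(40028327)/419 + 146511/2 = 146511/2 + I*sqrt(40028327)/419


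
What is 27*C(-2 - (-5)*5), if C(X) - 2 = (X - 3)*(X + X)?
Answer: 24894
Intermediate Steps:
C(X) = 2 + 2*X*(-3 + X) (C(X) = 2 + (X - 3)*(X + X) = 2 + (-3 + X)*(2*X) = 2 + 2*X*(-3 + X))
27*C(-2 - (-5)*5) = 27*(2 - 6*(-2 - (-5)*5) + 2*(-2 - (-5)*5)²) = 27*(2 - 6*(-2 - 1*(-25)) + 2*(-2 - 1*(-25))²) = 27*(2 - 6*(-2 + 25) + 2*(-2 + 25)²) = 27*(2 - 6*23 + 2*23²) = 27*(2 - 138 + 2*529) = 27*(2 - 138 + 1058) = 27*922 = 24894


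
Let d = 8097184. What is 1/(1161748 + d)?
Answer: 1/9258932 ≈ 1.0800e-7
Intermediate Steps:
1/(1161748 + d) = 1/(1161748 + 8097184) = 1/9258932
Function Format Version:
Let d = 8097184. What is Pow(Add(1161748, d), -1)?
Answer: Rational(1, 9258932) ≈ 1.0800e-7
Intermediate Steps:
Pow(Add(1161748, d), -1) = Pow(Add(1161748, 8097184), -1) = Pow(9258932, -1) = Rational(1, 9258932)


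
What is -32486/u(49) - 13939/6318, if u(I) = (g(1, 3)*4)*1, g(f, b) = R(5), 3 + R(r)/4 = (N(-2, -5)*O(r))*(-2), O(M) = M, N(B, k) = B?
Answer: -52259489/429624 ≈ -121.64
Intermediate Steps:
R(r) = -12 + 16*r (R(r) = -12 + 4*(-2*r*(-2)) = -12 + 4*(4*r) = -12 + 16*r)
g(f, b) = 68 (g(f, b) = -12 + 16*5 = -12 + 80 = 68)
u(I) = 272 (u(I) = (68*4)*1 = 272*1 = 272)
-32486/u(49) - 13939/6318 = -32486/272 - 13939/6318 = -32486*1/272 - 13939*1/6318 = -16243/136 - 13939/6318 = -52259489/429624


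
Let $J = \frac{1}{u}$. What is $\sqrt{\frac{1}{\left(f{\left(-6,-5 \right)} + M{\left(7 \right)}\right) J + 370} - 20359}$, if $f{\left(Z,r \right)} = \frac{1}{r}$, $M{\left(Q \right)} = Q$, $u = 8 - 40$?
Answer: $\frac{7 i \sqrt{40401940271}}{9861} \approx 142.69 i$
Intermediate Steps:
$u = -32$
$J = - \frac{1}{32}$ ($J = \frac{1}{-32} = - \frac{1}{32} \approx -0.03125$)
$\sqrt{\frac{1}{\left(f{\left(-6,-5 \right)} + M{\left(7 \right)}\right) J + 370} - 20359} = \sqrt{\frac{1}{\left(\frac{1}{-5} + 7\right) \left(- \frac{1}{32}\right) + 370} - 20359} = \sqrt{\frac{1}{\left(- \frac{1}{5} + 7\right) \left(- \frac{1}{32}\right) + 370} - 20359} = \sqrt{\frac{1}{\frac{34}{5} \left(- \frac{1}{32}\right) + 370} - 20359} = \sqrt{\frac{1}{- \frac{17}{80} + 370} - 20359} = \sqrt{\frac{1}{\frac{29583}{80}} - 20359} = \sqrt{\frac{80}{29583} - 20359} = \sqrt{- \frac{602280217}{29583}} = \frac{7 i \sqrt{40401940271}}{9861}$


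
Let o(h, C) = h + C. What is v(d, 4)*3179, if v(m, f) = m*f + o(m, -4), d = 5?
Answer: 66759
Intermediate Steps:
o(h, C) = C + h
v(m, f) = -4 + m + f*m (v(m, f) = m*f + (-4 + m) = f*m + (-4 + m) = -4 + m + f*m)
v(d, 4)*3179 = (-4 + 5 + 4*5)*3179 = (-4 + 5 + 20)*3179 = 21*3179 = 66759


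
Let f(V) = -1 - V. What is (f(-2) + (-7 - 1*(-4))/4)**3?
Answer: 1/64 ≈ 0.015625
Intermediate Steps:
(f(-2) + (-7 - 1*(-4))/4)**3 = ((-1 - 1*(-2)) + (-7 - 1*(-4))/4)**3 = ((-1 + 2) + (-7 + 4)*(1/4))**3 = (1 - 3*1/4)**3 = (1 - 3/4)**3 = (1/4)**3 = 1/64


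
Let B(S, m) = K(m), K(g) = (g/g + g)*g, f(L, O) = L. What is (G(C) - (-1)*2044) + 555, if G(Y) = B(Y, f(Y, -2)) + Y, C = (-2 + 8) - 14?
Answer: 2647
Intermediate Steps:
K(g) = g*(1 + g) (K(g) = (1 + g)*g = g*(1 + g))
B(S, m) = m*(1 + m)
C = -8 (C = 6 - 14 = -8)
G(Y) = Y + Y*(1 + Y) (G(Y) = Y*(1 + Y) + Y = Y + Y*(1 + Y))
(G(C) - (-1)*2044) + 555 = (-8*(2 - 8) - (-1)*2044) + 555 = (-8*(-6) - 1*(-2044)) + 555 = (48 + 2044) + 555 = 2092 + 555 = 2647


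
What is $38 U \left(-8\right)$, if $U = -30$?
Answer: $9120$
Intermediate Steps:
$38 U \left(-8\right) = 38 \left(-30\right) \left(-8\right) = \left(-1140\right) \left(-8\right) = 9120$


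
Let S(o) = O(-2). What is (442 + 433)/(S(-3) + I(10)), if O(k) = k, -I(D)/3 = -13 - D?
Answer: 875/67 ≈ 13.060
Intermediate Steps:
I(D) = 39 + 3*D (I(D) = -3*(-13 - D) = 39 + 3*D)
S(o) = -2
(442 + 433)/(S(-3) + I(10)) = (442 + 433)/(-2 + (39 + 3*10)) = 875/(-2 + (39 + 30)) = 875/(-2 + 69) = 875/67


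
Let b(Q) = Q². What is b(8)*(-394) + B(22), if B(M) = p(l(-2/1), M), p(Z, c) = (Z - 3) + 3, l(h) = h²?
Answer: -25212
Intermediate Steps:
p(Z, c) = Z (p(Z, c) = (-3 + Z) + 3 = Z)
B(M) = 4 (B(M) = (-2/1)² = (-2*1)² = (-2)² = 4)
b(8)*(-394) + B(22) = 8²*(-394) + 4 = 64*(-394) + 4 = -25216 + 4 = -25212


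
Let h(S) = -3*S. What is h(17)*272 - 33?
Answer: -13905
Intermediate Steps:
h(17)*272 - 33 = -3*17*272 - 33 = -51*272 - 33 = -13872 - 33 = -13905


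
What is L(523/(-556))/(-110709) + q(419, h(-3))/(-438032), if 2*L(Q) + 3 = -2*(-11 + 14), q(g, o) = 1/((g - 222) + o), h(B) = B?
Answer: 42476803/1045316936608 ≈ 4.0635e-5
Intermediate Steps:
q(g, o) = 1/(-222 + g + o) (q(g, o) = 1/((-222 + g) + o) = 1/(-222 + g + o))
L(Q) = -9/2 (L(Q) = -3/2 + (-2*(-11 + 14))/2 = -3/2 + (-2*3)/2 = -3/2 + (1/2)*(-6) = -3/2 - 3 = -9/2)
L(523/(-556))/(-110709) + q(419, h(-3))/(-438032) = -9/2/(-110709) + 1/(-222 + 419 - 3*(-438032)) = -9/2*(-1/110709) - 1/438032/194 = 1/24602 + (1/194)*(-1/438032) = 1/24602 - 1/84978208 = 42476803/1045316936608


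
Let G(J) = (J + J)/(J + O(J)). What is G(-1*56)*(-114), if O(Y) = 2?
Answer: -2128/9 ≈ -236.44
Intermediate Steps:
G(J) = 2*J/(2 + J) (G(J) = (J + J)/(J + 2) = (2*J)/(2 + J) = 2*J/(2 + J))
G(-1*56)*(-114) = (2*(-1*56)/(2 - 1*56))*(-114) = (2*(-56)/(2 - 56))*(-114) = (2*(-56)/(-54))*(-114) = (2*(-56)*(-1/54))*(-114) = (56/27)*(-114) = -2128/9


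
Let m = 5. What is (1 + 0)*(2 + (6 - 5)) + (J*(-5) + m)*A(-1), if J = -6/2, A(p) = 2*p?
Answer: -37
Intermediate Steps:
J = -3 (J = -6*1/2 = -3)
(1 + 0)*(2 + (6 - 5)) + (J*(-5) + m)*A(-1) = (1 + 0)*(2 + (6 - 5)) + (-3*(-5) + 5)*(2*(-1)) = 1*(2 + 1) + (15 + 5)*(-2) = 1*3 + 20*(-2) = 3 - 40 = -37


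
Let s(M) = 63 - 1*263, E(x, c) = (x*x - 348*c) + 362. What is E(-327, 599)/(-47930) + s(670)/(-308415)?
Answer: 6241831163/2956466190 ≈ 2.1112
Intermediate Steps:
E(x, c) = 362 + x² - 348*c (E(x, c) = (x² - 348*c) + 362 = 362 + x² - 348*c)
s(M) = -200 (s(M) = 63 - 263 = -200)
E(-327, 599)/(-47930) + s(670)/(-308415) = (362 + (-327)² - 348*599)/(-47930) - 200/(-308415) = (362 + 106929 - 208452)*(-1/47930) - 200*(-1/308415) = -101161*(-1/47930) + 40/61683 = 101161/47930 + 40/61683 = 6241831163/2956466190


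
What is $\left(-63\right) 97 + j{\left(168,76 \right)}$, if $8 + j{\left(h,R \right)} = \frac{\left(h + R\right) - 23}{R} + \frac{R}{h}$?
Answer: $- \frac{9760561}{1596} \approx -6115.6$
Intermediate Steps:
$j{\left(h,R \right)} = -8 + \frac{R}{h} + \frac{-23 + R + h}{R}$ ($j{\left(h,R \right)} = -8 + \left(\frac{\left(h + R\right) - 23}{R} + \frac{R}{h}\right) = -8 + \left(\frac{\left(R + h\right) - 23}{R} + \frac{R}{h}\right) = -8 + \left(\frac{-23 + R + h}{R} + \frac{R}{h}\right) = -8 + \left(\frac{R}{h} + \frac{-23 + R + h}{R}\right) = -8 + \frac{R}{h} + \frac{-23 + R + h}{R}$)
$\left(-63\right) 97 + j{\left(168,76 \right)} = \left(-63\right) 97 + \left(-7 - \frac{23}{76} + \frac{76}{168} + \frac{168}{76}\right) = -6111 + \left(-7 - \frac{23}{76} + 76 \cdot \frac{1}{168} + 168 \cdot \frac{1}{76}\right) = -6111 + \left(-7 - \frac{23}{76} + \frac{19}{42} + \frac{42}{19}\right) = -6111 - \frac{7405}{1596} = - \frac{9760561}{1596}$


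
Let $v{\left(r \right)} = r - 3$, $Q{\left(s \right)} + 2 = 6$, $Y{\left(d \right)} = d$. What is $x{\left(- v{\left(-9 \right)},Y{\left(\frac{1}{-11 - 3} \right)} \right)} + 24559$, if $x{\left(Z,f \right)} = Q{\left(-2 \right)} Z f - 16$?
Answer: $\frac{171777}{7} \approx 24540.0$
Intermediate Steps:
$Q{\left(s \right)} = 4$ ($Q{\left(s \right)} = -2 + 6 = 4$)
$v{\left(r \right)} = -3 + r$
$x{\left(Z,f \right)} = -16 + 4 Z f$ ($x{\left(Z,f \right)} = 4 Z f - 16 = -16 + 4 Z f$)
$x{\left(- v{\left(-9 \right)},Y{\left(\frac{1}{-11 - 3} \right)} \right)} + 24559 = \left(-16 + \frac{4 \left(- (-3 - 9)\right)}{-11 - 3}\right) + 24559 = \left(-16 + \frac{4 \left(\left(-1\right) \left(-12\right)\right)}{-14}\right) + 24559 = \left(-16 + 4 \cdot 12 \left(- \frac{1}{14}\right)\right) + 24559 = \left(-16 - \frac{24}{7}\right) + 24559 = - \frac{136}{7} + 24559 = \frac{171777}{7}$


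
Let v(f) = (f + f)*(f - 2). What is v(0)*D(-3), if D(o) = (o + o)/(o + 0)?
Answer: 0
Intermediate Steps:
v(f) = 2*f*(-2 + f) (v(f) = (2*f)*(-2 + f) = 2*f*(-2 + f))
D(o) = 2 (D(o) = (2*o)/o = 2)
v(0)*D(-3) = (2*0*(-2 + 0))*2 = (2*0*(-2))*2 = 0*2 = 0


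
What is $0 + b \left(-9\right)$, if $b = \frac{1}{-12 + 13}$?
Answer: $-9$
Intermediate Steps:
$b = 1$ ($b = 1^{-1} = 1$)
$0 + b \left(-9\right) = 0 + 1 \left(-9\right) = 0 - 9 = -9$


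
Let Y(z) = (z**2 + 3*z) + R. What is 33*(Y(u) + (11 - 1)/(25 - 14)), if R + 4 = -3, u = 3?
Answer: 393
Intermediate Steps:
R = -7 (R = -4 - 3 = -7)
Y(z) = -7 + z**2 + 3*z (Y(z) = (z**2 + 3*z) - 7 = -7 + z**2 + 3*z)
33*(Y(u) + (11 - 1)/(25 - 14)) = 33*((-7 + 3**2 + 3*3) + (11 - 1)/(25 - 14)) = 33*((-7 + 9 + 9) + 10/11) = 33*(11 + 10*(1/11)) = 33*(11 + 10/11) = 33*(131/11) = 393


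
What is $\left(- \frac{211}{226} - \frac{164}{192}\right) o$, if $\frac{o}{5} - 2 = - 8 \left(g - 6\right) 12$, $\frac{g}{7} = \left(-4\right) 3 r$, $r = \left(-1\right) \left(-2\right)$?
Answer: $- \frac{404995205}{2712} \approx -1.4933 \cdot 10^{5}$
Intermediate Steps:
$r = 2$
$g = -168$ ($g = 7 \left(-4\right) 3 \cdot 2 = 7 \left(\left(-12\right) 2\right) = 7 \left(-24\right) = -168$)
$o = 83530$ ($o = 10 + 5 - 8 \left(-168 - 6\right) 12 = 10 + 5 \left(-8\right) \left(-174\right) 12 = 10 + 5 \cdot 1392 \cdot 12 = 10 + 5 \cdot 16704 = 10 + 83520 = 83530$)
$\left(- \frac{211}{226} - \frac{164}{192}\right) o = \left(- \frac{211}{226} - \frac{164}{192}\right) 83530 = \left(\left(-211\right) \frac{1}{226} - \frac{41}{48}\right) 83530 = \left(- \frac{211}{226} - \frac{41}{48}\right) 83530 = \left(- \frac{9697}{5424}\right) 83530 = - \frac{404995205}{2712}$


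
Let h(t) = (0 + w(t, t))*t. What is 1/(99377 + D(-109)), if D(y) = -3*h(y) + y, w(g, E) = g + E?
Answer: 1/27982 ≈ 3.5737e-5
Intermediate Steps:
w(g, E) = E + g
h(t) = 2*t**2 (h(t) = (0 + (t + t))*t = (0 + 2*t)*t = (2*t)*t = 2*t**2)
D(y) = y - 6*y**2 (D(y) = -6*y**2 + y = y - 6*y**2)
1/(99377 + D(-109)) = 1/(99377 - 109*(1 - 6*(-109))) = 1/(99377 - 109*(1 + 654)) = 1/(99377 - 109*655) = 1/(99377 - 71395) = 1/27982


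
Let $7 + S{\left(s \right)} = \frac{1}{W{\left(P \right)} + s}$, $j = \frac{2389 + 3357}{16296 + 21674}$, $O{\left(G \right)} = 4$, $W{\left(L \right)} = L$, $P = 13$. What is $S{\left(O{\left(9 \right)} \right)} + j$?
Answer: $- \frac{2191389}{322745} \approx -6.7898$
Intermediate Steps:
$j = \frac{2873}{18985}$ ($j = \frac{5746}{37970} = 5746 \cdot \frac{1}{37970} = \frac{2873}{18985} \approx 0.15133$)
$S{\left(s \right)} = -7 + \frac{1}{13 + s}$
$S{\left(O{\left(9 \right)} \right)} + j = \frac{-90 - 28}{13 + 4} + \frac{2873}{18985} = \frac{-90 - 28}{17} + \frac{2873}{18985} = \frac{1}{17} \left(-118\right) + \frac{2873}{18985} = - \frac{118}{17} + \frac{2873}{18985} = - \frac{2191389}{322745}$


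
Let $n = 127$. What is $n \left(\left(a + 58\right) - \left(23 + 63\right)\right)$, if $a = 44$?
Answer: $2032$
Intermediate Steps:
$n \left(\left(a + 58\right) - \left(23 + 63\right)\right) = 127 \left(\left(44 + 58\right) - \left(23 + 63\right)\right) = 127 \left(102 - 86\right) = 127 \cdot 16 = 2032$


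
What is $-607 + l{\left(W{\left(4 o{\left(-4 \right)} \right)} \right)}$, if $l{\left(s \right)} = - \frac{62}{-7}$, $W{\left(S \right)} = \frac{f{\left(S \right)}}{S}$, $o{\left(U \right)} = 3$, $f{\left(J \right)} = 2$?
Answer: $- \frac{4187}{7} \approx -598.14$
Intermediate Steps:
$W{\left(S \right)} = \frac{2}{S}$
$l{\left(s \right)} = \frac{62}{7}$ ($l{\left(s \right)} = \left(-62\right) \left(- \frac{1}{7}\right) = \frac{62}{7}$)
$-607 + l{\left(W{\left(4 o{\left(-4 \right)} \right)} \right)} = -607 + \frac{62}{7} = - \frac{4187}{7}$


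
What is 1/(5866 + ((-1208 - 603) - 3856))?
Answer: 1/199 ≈ 0.0050251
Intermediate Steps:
1/(5866 + ((-1208 - 603) - 3856)) = 1/(5866 + (-1811 - 3856)) = 1/(5866 - 5667) = 1/199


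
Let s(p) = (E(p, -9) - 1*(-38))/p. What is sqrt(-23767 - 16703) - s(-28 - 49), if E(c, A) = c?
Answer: -39/77 + I*sqrt(40470) ≈ -0.50649 + 201.17*I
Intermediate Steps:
s(p) = (38 + p)/p (s(p) = (p - 1*(-38))/p = (p + 38)/p = (38 + p)/p)
sqrt(-23767 - 16703) - s(-28 - 49) = sqrt(-23767 - 16703) - (38 + (-28 - 49))/(-28 - 49) = sqrt(-40470) - (38 - 77)/(-77) = I*sqrt(40470) - (-1)*(-39)/77 = I*sqrt(40470) - 1*39/77 = I*sqrt(40470) - 39/77 = -39/77 + I*sqrt(40470)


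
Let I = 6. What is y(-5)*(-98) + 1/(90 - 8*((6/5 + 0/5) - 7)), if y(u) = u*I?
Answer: 2005085/682 ≈ 2940.0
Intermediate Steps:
y(u) = 6*u (y(u) = u*6 = 6*u)
y(-5)*(-98) + 1/(90 - 8*((6/5 + 0/5) - 7)) = (6*(-5))*(-98) + 1/(90 - 8*((6/5 + 0/5) - 7)) = -30*(-98) + 1/(90 - 8*((6*(⅕) + 0*(⅕)) - 7)) = 2940 + 1/(90 - 8*((6/5 + 0) - 7)) = 2940 + 1/(90 - 8*(6/5 - 7)) = 2940 + 1/(90 - 8*(-29/5)) = 2940 + 1/(90 + 232/5) = 2940 + 1/(682/5) = 2940 + 5/682 = 2005085/682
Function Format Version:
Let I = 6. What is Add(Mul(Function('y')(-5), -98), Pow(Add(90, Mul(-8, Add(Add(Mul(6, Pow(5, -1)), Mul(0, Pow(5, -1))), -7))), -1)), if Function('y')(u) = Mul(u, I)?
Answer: Rational(2005085, 682) ≈ 2940.0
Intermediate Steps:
Function('y')(u) = Mul(6, u) (Function('y')(u) = Mul(u, 6) = Mul(6, u))
Add(Mul(Function('y')(-5), -98), Pow(Add(90, Mul(-8, Add(Add(Mul(6, Pow(5, -1)), Mul(0, Pow(5, -1))), -7))), -1)) = Add(Mul(Mul(6, -5), -98), Pow(Add(90, Mul(-8, Add(Add(Mul(6, Pow(5, -1)), Mul(0, Pow(5, -1))), -7))), -1)) = Add(Mul(-30, -98), Pow(Add(90, Mul(-8, Add(Add(Mul(6, Rational(1, 5)), Mul(0, Rational(1, 5))), -7))), -1)) = Add(2940, Pow(Add(90, Mul(-8, Add(Add(Rational(6, 5), 0), -7))), -1)) = Add(2940, Pow(Add(90, Mul(-8, Add(Rational(6, 5), -7))), -1)) = Add(2940, Pow(Add(90, Mul(-8, Rational(-29, 5))), -1)) = Add(2940, Pow(Add(90, Rational(232, 5)), -1)) = Add(2940, Pow(Rational(682, 5), -1)) = Add(2940, Rational(5, 682)) = Rational(2005085, 682)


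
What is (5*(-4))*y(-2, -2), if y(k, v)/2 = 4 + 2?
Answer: -240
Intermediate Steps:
y(k, v) = 12 (y(k, v) = 2*(4 + 2) = 2*6 = 12)
(5*(-4))*y(-2, -2) = (5*(-4))*12 = -20*12 = -240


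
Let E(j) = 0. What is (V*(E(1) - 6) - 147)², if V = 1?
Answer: 23409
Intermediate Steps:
(V*(E(1) - 6) - 147)² = (1*(0 - 6) - 147)² = (1*(-6) - 147)² = (-6 - 147)² = (-153)² = 23409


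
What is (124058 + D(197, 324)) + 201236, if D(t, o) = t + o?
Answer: 325815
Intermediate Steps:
D(t, o) = o + t
(124058 + D(197, 324)) + 201236 = (124058 + (324 + 197)) + 201236 = (124058 + 521) + 201236 = 124579 + 201236 = 325815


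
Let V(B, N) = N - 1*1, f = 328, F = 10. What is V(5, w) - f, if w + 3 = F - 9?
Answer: -331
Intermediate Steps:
w = -2 (w = -3 + (10 - 9) = -3 + 1 = -2)
V(B, N) = -1 + N (V(B, N) = N - 1 = -1 + N)
V(5, w) - f = (-1 - 2) - 1*328 = -3 - 328 = -331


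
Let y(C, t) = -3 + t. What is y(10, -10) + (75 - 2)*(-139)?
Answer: -10160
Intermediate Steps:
y(10, -10) + (75 - 2)*(-139) = (-3 - 10) + (75 - 2)*(-139) = -13 + 73*(-139) = -13 - 10147 = -10160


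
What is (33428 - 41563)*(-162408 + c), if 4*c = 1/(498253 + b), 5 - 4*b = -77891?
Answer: 2736061035276505/2070908 ≈ 1.3212e+9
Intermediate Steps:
b = 19474 (b = 5/4 - 1/4*(-77891) = 5/4 + 77891/4 = 19474)
c = 1/2070908 (c = 1/(4*(498253 + 19474)) = (1/4)/517727 = (1/4)*(1/517727) = 1/2070908 ≈ 4.8288e-7)
(33428 - 41563)*(-162408 + c) = (33428 - 41563)*(-162408 + 1/2070908) = -8135*(-336332026463/2070908) = 2736061035276505/2070908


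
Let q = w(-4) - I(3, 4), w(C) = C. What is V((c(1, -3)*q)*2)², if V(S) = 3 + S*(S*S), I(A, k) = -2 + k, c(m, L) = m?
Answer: 2975625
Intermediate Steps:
q = -6 (q = -4 - (-2 + 4) = -4 - 1*2 = -4 - 2 = -6)
V(S) = 3 + S³ (V(S) = 3 + S*S² = 3 + S³)
V((c(1, -3)*q)*2)² = (3 + ((1*(-6))*2)³)² = (3 + (-6*2)³)² = (3 + (-12)³)² = (3 - 1728)² = (-1725)² = 2975625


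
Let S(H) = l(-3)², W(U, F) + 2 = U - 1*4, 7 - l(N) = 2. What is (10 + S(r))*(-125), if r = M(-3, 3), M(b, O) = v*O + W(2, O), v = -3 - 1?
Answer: -4375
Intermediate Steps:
l(N) = 5 (l(N) = 7 - 1*2 = 7 - 2 = 5)
W(U, F) = -6 + U (W(U, F) = -2 + (U - 1*4) = -2 + (U - 4) = -2 + (-4 + U) = -6 + U)
v = -4
M(b, O) = -4 - 4*O (M(b, O) = -4*O + (-6 + 2) = -4*O - 4 = -4 - 4*O)
r = -16 (r = -4 - 4*3 = -4 - 12 = -16)
S(H) = 25 (S(H) = 5² = 25)
(10 + S(r))*(-125) = (10 + 25)*(-125) = 35*(-125) = -4375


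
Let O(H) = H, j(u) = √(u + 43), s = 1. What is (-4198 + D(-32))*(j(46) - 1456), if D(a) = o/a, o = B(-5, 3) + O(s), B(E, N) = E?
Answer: 6112106 - 33583*√89/8 ≈ 6.0725e+6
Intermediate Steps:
j(u) = √(43 + u)
o = -4 (o = -5 + 1 = -4)
D(a) = -4/a
(-4198 + D(-32))*(j(46) - 1456) = (-4198 - 4/(-32))*(√(43 + 46) - 1456) = (-4198 - 4*(-1/32))*(√89 - 1456) = (-4198 + ⅛)*(-1456 + √89) = -33583*(-1456 + √89)/8 = 6112106 - 33583*√89/8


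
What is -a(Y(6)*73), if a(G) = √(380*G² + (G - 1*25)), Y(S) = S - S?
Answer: -5*I ≈ -5.0*I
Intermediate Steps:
Y(S) = 0
a(G) = √(-25 + G + 380*G²) (a(G) = √(380*G² + (G - 25)) = √(380*G² + (-25 + G)) = √(-25 + G + 380*G²))
-a(Y(6)*73) = -√(-25 + 0*73 + 380*(0*73)²) = -√(-25 + 0 + 380*0²) = -√(-25 + 0 + 380*0) = -√(-25 + 0 + 0) = -√(-25) = -5*I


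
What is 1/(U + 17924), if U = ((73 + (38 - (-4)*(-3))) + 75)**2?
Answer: 1/48200 ≈ 2.0747e-5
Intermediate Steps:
U = 30276 (U = ((73 + (38 - 1*12)) + 75)**2 = ((73 + (38 - 12)) + 75)**2 = ((73 + 26) + 75)**2 = (99 + 75)**2 = 174**2 = 30276)
1/(U + 17924) = 1/(30276 + 17924) = 1/48200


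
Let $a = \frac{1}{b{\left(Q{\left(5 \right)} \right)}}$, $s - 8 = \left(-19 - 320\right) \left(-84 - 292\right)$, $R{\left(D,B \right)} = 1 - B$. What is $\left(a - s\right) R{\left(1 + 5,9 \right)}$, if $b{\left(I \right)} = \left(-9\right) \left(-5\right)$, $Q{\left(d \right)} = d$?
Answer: $\frac{45889912}{45} \approx 1.0198 \cdot 10^{6}$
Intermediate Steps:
$b{\left(I \right)} = 45$
$s = 127472$ ($s = 8 + \left(-19 - 320\right) \left(-84 - 292\right) = 8 - -127464 = 8 + 127464 = 127472$)
$a = \frac{1}{45} \approx 0.022222$
$\left(a - s\right) R{\left(1 + 5,9 \right)} = \left(\frac{1}{45} - 127472\right) \left(1 - 9\right) = \left(- \frac{5736239}{45}\right) \left(-8\right) = \frac{45889912}{45}$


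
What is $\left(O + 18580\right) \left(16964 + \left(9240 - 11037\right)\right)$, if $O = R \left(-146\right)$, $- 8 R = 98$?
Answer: $\frac{617858079}{2} \approx 3.0893 \cdot 10^{8}$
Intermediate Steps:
$R = - \frac{49}{4}$ ($R = \left(- \frac{1}{8}\right) 98 = - \frac{49}{4} \approx -12.25$)
$O = \frac{3577}{2}$ ($O = \left(- \frac{49}{4}\right) \left(-146\right) = \frac{3577}{2} \approx 1788.5$)
$\left(O + 18580\right) \left(16964 + \left(9240 - 11037\right)\right) = \left(\frac{3577}{2} + 18580\right) \left(16964 + \left(9240 - 11037\right)\right) = \frac{40737 \left(16964 + \left(9240 - 11037\right)\right)}{2} = \frac{40737 \left(16964 - 1797\right)}{2} = \frac{40737}{2} \cdot 15167 = \frac{617858079}{2}$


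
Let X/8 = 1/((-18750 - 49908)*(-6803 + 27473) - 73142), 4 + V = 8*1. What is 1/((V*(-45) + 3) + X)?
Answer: -709617001/125602209181 ≈ -0.0056497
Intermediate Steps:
V = 4 (V = -4 + 8*1 = -4 + 8 = 4)
X = -4/709617001 (X = 8/((-18750 - 49908)*(-6803 + 27473) - 73142) = 8/(-68658*20670 - 73142) = 8/(-1419160860 - 73142) = 8/(-1419234002) = 8*(-1/1419234002) = -4/709617001 ≈ -5.6368e-9)
1/((V*(-45) + 3) + X) = 1/((4*(-45) + 3) - 4/709617001) = 1/((-180 + 3) - 4/709617001) = 1/(-177 - 4/709617001) = 1/(-125602209181/709617001) = -709617001/125602209181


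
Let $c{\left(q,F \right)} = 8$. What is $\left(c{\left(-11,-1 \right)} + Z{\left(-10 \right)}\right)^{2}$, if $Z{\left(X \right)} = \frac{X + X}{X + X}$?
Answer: $81$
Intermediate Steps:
$Z{\left(X \right)} = 1$ ($Z{\left(X \right)} = \frac{2 X}{2 X} = 2 X \frac{1}{2 X} = 1$)
$\left(c{\left(-11,-1 \right)} + Z{\left(-10 \right)}\right)^{2} = \left(8 + 1\right)^{2} = 9^{2} = 81$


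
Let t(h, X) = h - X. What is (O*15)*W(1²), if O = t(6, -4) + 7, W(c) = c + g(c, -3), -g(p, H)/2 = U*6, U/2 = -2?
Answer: 12495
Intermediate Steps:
U = -4 (U = 2*(-2) = -4)
g(p, H) = 48 (g(p, H) = -(-8)*6 = -2*(-24) = 48)
W(c) = 48 + c (W(c) = c + 48 = 48 + c)
O = 17 (O = (6 - 1*(-4)) + 7 = (6 + 4) + 7 = 10 + 7 = 17)
(O*15)*W(1²) = (17*15)*(48 + 1²) = 255*(48 + 1) = 255*49 = 12495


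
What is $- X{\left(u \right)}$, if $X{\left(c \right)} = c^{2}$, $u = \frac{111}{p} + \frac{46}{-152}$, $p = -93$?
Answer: $- \frac{12425625}{5550736} \approx -2.2386$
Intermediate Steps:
$u = - \frac{3525}{2356}$ ($u = \frac{111}{-93} + \frac{46}{-152} = 111 \left(- \frac{1}{93}\right) + 46 \left(- \frac{1}{152}\right) = - \frac{37}{31} - \frac{23}{76} = - \frac{3525}{2356} \approx -1.4962$)
$- X{\left(u \right)} = - \left(- \frac{3525}{2356}\right)^{2} = \left(-1\right) \frac{12425625}{5550736} = - \frac{12425625}{5550736}$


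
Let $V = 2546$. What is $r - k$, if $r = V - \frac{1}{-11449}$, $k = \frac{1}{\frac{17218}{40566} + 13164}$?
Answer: $\frac{7783232853082188}{3057043526429} \approx 2546.0$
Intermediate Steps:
$k = \frac{20283}{267014021}$ ($k = \frac{1}{17218 \cdot \frac{1}{40566} + 13164} = \frac{1}{\frac{8609}{20283} + 13164} = \frac{1}{\frac{267014021}{20283}} = \frac{20283}{267014021} \approx 7.5962 \cdot 10^{-5}$)
$r = \frac{29149155}{11449}$ ($r = 2546 - \frac{1}{-11449} = 2546 - - \frac{1}{11449} = 2546 + \frac{1}{11449} = \frac{29149155}{11449} \approx 2546.0$)
$r - k = \frac{29149155}{11449} - \frac{20283}{267014021} = \frac{7783232853082188}{3057043526429}$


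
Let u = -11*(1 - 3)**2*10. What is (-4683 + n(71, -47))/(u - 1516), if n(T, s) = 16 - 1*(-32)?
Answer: 1545/652 ≈ 2.3696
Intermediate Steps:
n(T, s) = 48 (n(T, s) = 16 + 32 = 48)
u = -440 (u = -11*(-2)**2*10 = -11*4*10 = -44*10 = -440)
(-4683 + n(71, -47))/(u - 1516) = (-4683 + 48)/(-440 - 1516) = -4635/(-1956) = -4635*(-1/1956) = 1545/652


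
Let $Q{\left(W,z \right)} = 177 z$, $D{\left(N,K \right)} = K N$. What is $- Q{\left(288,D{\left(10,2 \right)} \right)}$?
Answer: $-3540$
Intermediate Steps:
$- Q{\left(288,D{\left(10,2 \right)} \right)} = - 177 \cdot 2 \cdot 10 = - 177 \cdot 20 = \left(-1\right) 3540 = -3540$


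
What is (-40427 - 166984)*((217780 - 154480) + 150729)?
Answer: -44391968919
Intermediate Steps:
(-40427 - 166984)*((217780 - 154480) + 150729) = -207411*(63300 + 150729) = -207411*214029 = -44391968919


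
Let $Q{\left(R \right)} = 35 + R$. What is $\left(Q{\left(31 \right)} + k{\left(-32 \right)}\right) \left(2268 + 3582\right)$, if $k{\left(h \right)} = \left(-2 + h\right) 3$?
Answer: $-210600$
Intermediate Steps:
$k{\left(h \right)} = -6 + 3 h$
$\left(Q{\left(31 \right)} + k{\left(-32 \right)}\right) \left(2268 + 3582\right) = \left(\left(35 + 31\right) + \left(-6 + 3 \left(-32\right)\right)\right) \left(2268 + 3582\right) = \left(66 - 102\right) 5850 = \left(-36\right) 5850 = -210600$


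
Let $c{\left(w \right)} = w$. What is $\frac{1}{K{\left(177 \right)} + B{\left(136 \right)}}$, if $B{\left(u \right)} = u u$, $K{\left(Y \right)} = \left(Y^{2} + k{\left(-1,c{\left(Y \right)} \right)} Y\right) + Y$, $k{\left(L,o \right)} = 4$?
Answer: $\frac{1}{50710} \approx 1.972 \cdot 10^{-5}$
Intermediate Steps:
$K{\left(Y \right)} = Y^{2} + 5 Y$ ($K{\left(Y \right)} = \left(Y^{2} + 4 Y\right) + Y = Y^{2} + 5 Y$)
$B{\left(u \right)} = u^{2}$
$\frac{1}{K{\left(177 \right)} + B{\left(136 \right)}} = \frac{1}{177 \left(5 + 177\right) + 136^{2}} = \frac{1}{177 \cdot 182 + 18496} = \frac{1}{32214 + 18496} = \frac{1}{50710}$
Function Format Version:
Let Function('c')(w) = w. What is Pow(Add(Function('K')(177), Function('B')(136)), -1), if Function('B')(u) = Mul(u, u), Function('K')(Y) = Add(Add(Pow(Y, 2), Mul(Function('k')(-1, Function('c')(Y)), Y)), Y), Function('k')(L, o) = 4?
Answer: Rational(1, 50710) ≈ 1.9720e-5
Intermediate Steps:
Function('K')(Y) = Add(Pow(Y, 2), Mul(5, Y)) (Function('K')(Y) = Add(Add(Pow(Y, 2), Mul(4, Y)), Y) = Add(Pow(Y, 2), Mul(5, Y)))
Function('B')(u) = Pow(u, 2)
Pow(Add(Function('K')(177), Function('B')(136)), -1) = Pow(Add(Mul(177, Add(5, 177)), Pow(136, 2)), -1) = Pow(Add(Mul(177, 182), 18496), -1) = Pow(Add(32214, 18496), -1) = Pow(50710, -1) = Rational(1, 50710)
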